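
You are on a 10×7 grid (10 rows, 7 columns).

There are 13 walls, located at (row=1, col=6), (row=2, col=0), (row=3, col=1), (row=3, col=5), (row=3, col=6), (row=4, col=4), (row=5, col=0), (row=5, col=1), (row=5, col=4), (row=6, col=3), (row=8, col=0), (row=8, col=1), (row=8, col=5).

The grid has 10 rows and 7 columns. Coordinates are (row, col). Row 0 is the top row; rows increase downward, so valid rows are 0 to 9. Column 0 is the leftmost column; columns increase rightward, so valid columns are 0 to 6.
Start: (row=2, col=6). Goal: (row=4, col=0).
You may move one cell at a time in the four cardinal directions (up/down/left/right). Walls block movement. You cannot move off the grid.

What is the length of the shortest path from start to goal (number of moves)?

BFS from (row=2, col=6) until reaching (row=4, col=0):
  Distance 0: (row=2, col=6)
  Distance 1: (row=2, col=5)
  Distance 2: (row=1, col=5), (row=2, col=4)
  Distance 3: (row=0, col=5), (row=1, col=4), (row=2, col=3), (row=3, col=4)
  Distance 4: (row=0, col=4), (row=0, col=6), (row=1, col=3), (row=2, col=2), (row=3, col=3)
  Distance 5: (row=0, col=3), (row=1, col=2), (row=2, col=1), (row=3, col=2), (row=4, col=3)
  Distance 6: (row=0, col=2), (row=1, col=1), (row=4, col=2), (row=5, col=3)
  Distance 7: (row=0, col=1), (row=1, col=0), (row=4, col=1), (row=5, col=2)
  Distance 8: (row=0, col=0), (row=4, col=0), (row=6, col=2)  <- goal reached here
One shortest path (8 moves): (row=2, col=6) -> (row=2, col=5) -> (row=2, col=4) -> (row=2, col=3) -> (row=2, col=2) -> (row=3, col=2) -> (row=4, col=2) -> (row=4, col=1) -> (row=4, col=0)

Answer: Shortest path length: 8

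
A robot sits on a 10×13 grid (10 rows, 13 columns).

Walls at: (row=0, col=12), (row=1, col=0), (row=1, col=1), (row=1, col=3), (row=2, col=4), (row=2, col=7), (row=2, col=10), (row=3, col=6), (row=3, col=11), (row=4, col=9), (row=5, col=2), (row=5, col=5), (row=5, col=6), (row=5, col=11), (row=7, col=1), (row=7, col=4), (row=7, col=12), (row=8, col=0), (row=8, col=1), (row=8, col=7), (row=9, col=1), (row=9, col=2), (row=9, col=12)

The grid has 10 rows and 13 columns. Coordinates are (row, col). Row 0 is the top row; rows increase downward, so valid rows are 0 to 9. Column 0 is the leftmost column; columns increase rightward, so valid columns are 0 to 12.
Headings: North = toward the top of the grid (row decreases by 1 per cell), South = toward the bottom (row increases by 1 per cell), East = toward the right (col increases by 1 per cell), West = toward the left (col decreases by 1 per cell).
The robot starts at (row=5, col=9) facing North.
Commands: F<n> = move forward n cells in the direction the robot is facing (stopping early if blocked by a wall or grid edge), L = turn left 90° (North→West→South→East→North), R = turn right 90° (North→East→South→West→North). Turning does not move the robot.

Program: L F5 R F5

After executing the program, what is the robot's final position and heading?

Start: (row=5, col=9), facing North
  L: turn left, now facing West
  F5: move forward 2/5 (blocked), now at (row=5, col=7)
  R: turn right, now facing North
  F5: move forward 2/5 (blocked), now at (row=3, col=7)
Final: (row=3, col=7), facing North

Answer: Final position: (row=3, col=7), facing North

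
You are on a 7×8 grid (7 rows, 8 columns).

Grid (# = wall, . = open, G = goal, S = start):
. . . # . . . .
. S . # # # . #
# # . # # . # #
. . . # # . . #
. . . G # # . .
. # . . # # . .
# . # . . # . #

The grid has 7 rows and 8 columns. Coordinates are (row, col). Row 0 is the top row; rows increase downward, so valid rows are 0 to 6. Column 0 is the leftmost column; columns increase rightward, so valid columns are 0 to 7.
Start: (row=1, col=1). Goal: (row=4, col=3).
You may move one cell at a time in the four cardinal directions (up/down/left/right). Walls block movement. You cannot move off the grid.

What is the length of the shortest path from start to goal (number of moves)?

Answer: Shortest path length: 5

Derivation:
BFS from (row=1, col=1) until reaching (row=4, col=3):
  Distance 0: (row=1, col=1)
  Distance 1: (row=0, col=1), (row=1, col=0), (row=1, col=2)
  Distance 2: (row=0, col=0), (row=0, col=2), (row=2, col=2)
  Distance 3: (row=3, col=2)
  Distance 4: (row=3, col=1), (row=4, col=2)
  Distance 5: (row=3, col=0), (row=4, col=1), (row=4, col=3), (row=5, col=2)  <- goal reached here
One shortest path (5 moves): (row=1, col=1) -> (row=1, col=2) -> (row=2, col=2) -> (row=3, col=2) -> (row=4, col=2) -> (row=4, col=3)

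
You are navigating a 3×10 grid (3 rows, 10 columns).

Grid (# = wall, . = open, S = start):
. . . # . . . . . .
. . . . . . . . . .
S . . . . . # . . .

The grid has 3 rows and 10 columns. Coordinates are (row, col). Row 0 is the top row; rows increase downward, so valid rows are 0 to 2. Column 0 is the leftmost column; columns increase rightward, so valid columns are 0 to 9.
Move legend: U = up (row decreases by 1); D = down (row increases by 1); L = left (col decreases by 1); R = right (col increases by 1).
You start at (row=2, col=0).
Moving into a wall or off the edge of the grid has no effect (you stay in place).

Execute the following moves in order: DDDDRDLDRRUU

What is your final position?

Answer: Final position: (row=0, col=2)

Derivation:
Start: (row=2, col=0)
  [×4]D (down): blocked, stay at (row=2, col=0)
  R (right): (row=2, col=0) -> (row=2, col=1)
  D (down): blocked, stay at (row=2, col=1)
  L (left): (row=2, col=1) -> (row=2, col=0)
  D (down): blocked, stay at (row=2, col=0)
  R (right): (row=2, col=0) -> (row=2, col=1)
  R (right): (row=2, col=1) -> (row=2, col=2)
  U (up): (row=2, col=2) -> (row=1, col=2)
  U (up): (row=1, col=2) -> (row=0, col=2)
Final: (row=0, col=2)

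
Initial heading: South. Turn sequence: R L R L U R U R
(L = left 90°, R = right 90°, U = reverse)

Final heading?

Answer: Final heading: North

Derivation:
Start: South
  R (right (90° clockwise)) -> West
  L (left (90° counter-clockwise)) -> South
  R (right (90° clockwise)) -> West
  L (left (90° counter-clockwise)) -> South
  U (U-turn (180°)) -> North
  R (right (90° clockwise)) -> East
  U (U-turn (180°)) -> West
  R (right (90° clockwise)) -> North
Final: North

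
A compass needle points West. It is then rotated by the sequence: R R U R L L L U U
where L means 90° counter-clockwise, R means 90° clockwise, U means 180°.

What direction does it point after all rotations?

Answer: Final heading: East

Derivation:
Start: West
  R (right (90° clockwise)) -> North
  R (right (90° clockwise)) -> East
  U (U-turn (180°)) -> West
  R (right (90° clockwise)) -> North
  L (left (90° counter-clockwise)) -> West
  L (left (90° counter-clockwise)) -> South
  L (left (90° counter-clockwise)) -> East
  U (U-turn (180°)) -> West
  U (U-turn (180°)) -> East
Final: East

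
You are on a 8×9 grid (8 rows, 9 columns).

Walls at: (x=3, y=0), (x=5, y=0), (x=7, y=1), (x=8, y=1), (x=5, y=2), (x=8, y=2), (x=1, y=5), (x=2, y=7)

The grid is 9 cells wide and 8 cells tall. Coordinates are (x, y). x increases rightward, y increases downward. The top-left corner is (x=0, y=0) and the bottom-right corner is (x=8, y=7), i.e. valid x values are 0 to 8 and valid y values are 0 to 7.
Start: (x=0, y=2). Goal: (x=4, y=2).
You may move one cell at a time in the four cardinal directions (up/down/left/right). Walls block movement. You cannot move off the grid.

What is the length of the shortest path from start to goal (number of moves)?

BFS from (x=0, y=2) until reaching (x=4, y=2):
  Distance 0: (x=0, y=2)
  Distance 1: (x=0, y=1), (x=1, y=2), (x=0, y=3)
  Distance 2: (x=0, y=0), (x=1, y=1), (x=2, y=2), (x=1, y=3), (x=0, y=4)
  Distance 3: (x=1, y=0), (x=2, y=1), (x=3, y=2), (x=2, y=3), (x=1, y=4), (x=0, y=5)
  Distance 4: (x=2, y=0), (x=3, y=1), (x=4, y=2), (x=3, y=3), (x=2, y=4), (x=0, y=6)  <- goal reached here
One shortest path (4 moves): (x=0, y=2) -> (x=1, y=2) -> (x=2, y=2) -> (x=3, y=2) -> (x=4, y=2)

Answer: Shortest path length: 4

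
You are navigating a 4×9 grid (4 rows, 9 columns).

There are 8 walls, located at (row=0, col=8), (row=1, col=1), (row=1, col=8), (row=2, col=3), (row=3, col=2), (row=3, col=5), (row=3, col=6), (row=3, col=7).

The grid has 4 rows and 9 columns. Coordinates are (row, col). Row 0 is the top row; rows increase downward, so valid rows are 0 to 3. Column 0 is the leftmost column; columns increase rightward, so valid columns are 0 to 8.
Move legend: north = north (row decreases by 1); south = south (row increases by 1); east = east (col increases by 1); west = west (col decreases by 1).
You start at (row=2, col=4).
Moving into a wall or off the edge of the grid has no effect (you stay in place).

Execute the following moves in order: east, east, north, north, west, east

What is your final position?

Answer: Final position: (row=0, col=6)

Derivation:
Start: (row=2, col=4)
  east (east): (row=2, col=4) -> (row=2, col=5)
  east (east): (row=2, col=5) -> (row=2, col=6)
  north (north): (row=2, col=6) -> (row=1, col=6)
  north (north): (row=1, col=6) -> (row=0, col=6)
  west (west): (row=0, col=6) -> (row=0, col=5)
  east (east): (row=0, col=5) -> (row=0, col=6)
Final: (row=0, col=6)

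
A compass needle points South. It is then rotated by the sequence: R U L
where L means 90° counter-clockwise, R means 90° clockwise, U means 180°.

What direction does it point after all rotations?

Start: South
  R (right (90° clockwise)) -> West
  U (U-turn (180°)) -> East
  L (left (90° counter-clockwise)) -> North
Final: North

Answer: Final heading: North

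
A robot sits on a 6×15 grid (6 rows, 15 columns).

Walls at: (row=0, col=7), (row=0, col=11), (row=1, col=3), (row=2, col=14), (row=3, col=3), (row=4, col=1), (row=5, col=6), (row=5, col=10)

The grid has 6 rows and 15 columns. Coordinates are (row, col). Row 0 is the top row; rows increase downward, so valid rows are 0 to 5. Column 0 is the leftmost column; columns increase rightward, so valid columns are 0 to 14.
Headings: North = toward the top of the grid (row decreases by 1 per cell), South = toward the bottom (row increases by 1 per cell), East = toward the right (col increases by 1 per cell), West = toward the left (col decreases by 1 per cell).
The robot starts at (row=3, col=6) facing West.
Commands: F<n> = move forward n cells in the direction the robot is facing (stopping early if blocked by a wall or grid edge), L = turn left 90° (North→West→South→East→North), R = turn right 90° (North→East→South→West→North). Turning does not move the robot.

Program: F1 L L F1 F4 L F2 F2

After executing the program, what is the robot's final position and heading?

Answer: Final position: (row=0, col=10), facing North

Derivation:
Start: (row=3, col=6), facing West
  F1: move forward 1, now at (row=3, col=5)
  L: turn left, now facing South
  L: turn left, now facing East
  F1: move forward 1, now at (row=3, col=6)
  F4: move forward 4, now at (row=3, col=10)
  L: turn left, now facing North
  F2: move forward 2, now at (row=1, col=10)
  F2: move forward 1/2 (blocked), now at (row=0, col=10)
Final: (row=0, col=10), facing North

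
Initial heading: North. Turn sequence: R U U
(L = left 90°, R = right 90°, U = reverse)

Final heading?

Answer: Final heading: East

Derivation:
Start: North
  R (right (90° clockwise)) -> East
  U (U-turn (180°)) -> West
  U (U-turn (180°)) -> East
Final: East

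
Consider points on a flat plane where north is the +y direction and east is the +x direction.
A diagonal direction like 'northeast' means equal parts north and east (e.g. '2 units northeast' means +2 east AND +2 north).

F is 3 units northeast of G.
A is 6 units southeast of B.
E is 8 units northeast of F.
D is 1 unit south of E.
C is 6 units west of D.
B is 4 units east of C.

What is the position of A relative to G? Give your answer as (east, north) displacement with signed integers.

Answer: A is at (east=15, north=4) relative to G.

Derivation:
Place G at the origin (east=0, north=0).
  F is 3 units northeast of G: delta (east=+3, north=+3); F at (east=3, north=3).
  E is 8 units northeast of F: delta (east=+8, north=+8); E at (east=11, north=11).
  D is 1 unit south of E: delta (east=+0, north=-1); D at (east=11, north=10).
  C is 6 units west of D: delta (east=-6, north=+0); C at (east=5, north=10).
  B is 4 units east of C: delta (east=+4, north=+0); B at (east=9, north=10).
  A is 6 units southeast of B: delta (east=+6, north=-6); A at (east=15, north=4).
Therefore A relative to G: (east=15, north=4).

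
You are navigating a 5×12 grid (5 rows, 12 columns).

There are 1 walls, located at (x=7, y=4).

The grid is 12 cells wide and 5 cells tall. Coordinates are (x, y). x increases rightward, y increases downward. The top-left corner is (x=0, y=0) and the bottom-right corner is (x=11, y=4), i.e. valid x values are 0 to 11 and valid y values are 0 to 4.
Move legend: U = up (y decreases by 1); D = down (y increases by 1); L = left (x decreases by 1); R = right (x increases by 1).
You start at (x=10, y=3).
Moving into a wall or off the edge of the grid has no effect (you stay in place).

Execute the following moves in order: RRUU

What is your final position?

Answer: Final position: (x=11, y=1)

Derivation:
Start: (x=10, y=3)
  R (right): (x=10, y=3) -> (x=11, y=3)
  R (right): blocked, stay at (x=11, y=3)
  U (up): (x=11, y=3) -> (x=11, y=2)
  U (up): (x=11, y=2) -> (x=11, y=1)
Final: (x=11, y=1)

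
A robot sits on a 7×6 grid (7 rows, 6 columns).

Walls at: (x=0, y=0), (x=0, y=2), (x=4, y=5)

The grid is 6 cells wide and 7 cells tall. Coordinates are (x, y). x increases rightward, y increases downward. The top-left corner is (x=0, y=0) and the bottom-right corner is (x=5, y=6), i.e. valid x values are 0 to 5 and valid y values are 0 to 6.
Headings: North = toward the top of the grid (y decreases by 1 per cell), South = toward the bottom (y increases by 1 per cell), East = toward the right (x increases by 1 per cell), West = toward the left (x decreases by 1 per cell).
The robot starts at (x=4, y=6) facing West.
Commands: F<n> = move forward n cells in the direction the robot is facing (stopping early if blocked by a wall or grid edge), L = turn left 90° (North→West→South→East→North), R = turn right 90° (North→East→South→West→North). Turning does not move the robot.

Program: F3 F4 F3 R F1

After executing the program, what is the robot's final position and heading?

Answer: Final position: (x=0, y=5), facing North

Derivation:
Start: (x=4, y=6), facing West
  F3: move forward 3, now at (x=1, y=6)
  F4: move forward 1/4 (blocked), now at (x=0, y=6)
  F3: move forward 0/3 (blocked), now at (x=0, y=6)
  R: turn right, now facing North
  F1: move forward 1, now at (x=0, y=5)
Final: (x=0, y=5), facing North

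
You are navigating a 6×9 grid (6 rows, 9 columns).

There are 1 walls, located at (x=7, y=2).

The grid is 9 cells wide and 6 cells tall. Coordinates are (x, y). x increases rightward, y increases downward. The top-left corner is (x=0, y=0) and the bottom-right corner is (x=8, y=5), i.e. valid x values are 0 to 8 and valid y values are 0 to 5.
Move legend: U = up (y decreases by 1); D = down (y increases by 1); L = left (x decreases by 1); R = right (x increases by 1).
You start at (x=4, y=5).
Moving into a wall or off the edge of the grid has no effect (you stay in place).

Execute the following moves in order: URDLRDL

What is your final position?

Start: (x=4, y=5)
  U (up): (x=4, y=5) -> (x=4, y=4)
  R (right): (x=4, y=4) -> (x=5, y=4)
  D (down): (x=5, y=4) -> (x=5, y=5)
  L (left): (x=5, y=5) -> (x=4, y=5)
  R (right): (x=4, y=5) -> (x=5, y=5)
  D (down): blocked, stay at (x=5, y=5)
  L (left): (x=5, y=5) -> (x=4, y=5)
Final: (x=4, y=5)

Answer: Final position: (x=4, y=5)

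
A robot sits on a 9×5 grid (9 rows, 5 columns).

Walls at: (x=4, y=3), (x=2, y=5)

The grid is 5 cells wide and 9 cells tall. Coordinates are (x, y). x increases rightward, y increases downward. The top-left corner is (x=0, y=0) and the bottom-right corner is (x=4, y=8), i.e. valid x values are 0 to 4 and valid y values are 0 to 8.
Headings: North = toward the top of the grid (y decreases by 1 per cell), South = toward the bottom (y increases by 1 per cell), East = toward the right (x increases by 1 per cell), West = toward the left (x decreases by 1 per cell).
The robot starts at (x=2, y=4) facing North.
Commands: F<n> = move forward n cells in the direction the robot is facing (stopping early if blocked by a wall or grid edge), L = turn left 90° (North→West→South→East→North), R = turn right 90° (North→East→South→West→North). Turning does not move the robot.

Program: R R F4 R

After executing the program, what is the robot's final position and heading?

Start: (x=2, y=4), facing North
  R: turn right, now facing East
  R: turn right, now facing South
  F4: move forward 0/4 (blocked), now at (x=2, y=4)
  R: turn right, now facing West
Final: (x=2, y=4), facing West

Answer: Final position: (x=2, y=4), facing West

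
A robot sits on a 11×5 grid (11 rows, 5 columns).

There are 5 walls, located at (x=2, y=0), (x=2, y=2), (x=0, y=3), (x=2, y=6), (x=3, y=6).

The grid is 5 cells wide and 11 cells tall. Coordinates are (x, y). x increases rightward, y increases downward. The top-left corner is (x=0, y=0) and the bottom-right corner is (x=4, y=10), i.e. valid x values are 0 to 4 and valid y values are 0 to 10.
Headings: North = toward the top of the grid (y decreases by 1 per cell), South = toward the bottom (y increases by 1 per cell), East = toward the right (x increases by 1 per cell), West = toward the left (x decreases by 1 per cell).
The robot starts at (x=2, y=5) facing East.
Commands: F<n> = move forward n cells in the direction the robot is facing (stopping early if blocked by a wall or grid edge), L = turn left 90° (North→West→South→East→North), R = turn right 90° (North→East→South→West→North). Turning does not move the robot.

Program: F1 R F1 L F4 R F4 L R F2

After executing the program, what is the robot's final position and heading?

Start: (x=2, y=5), facing East
  F1: move forward 1, now at (x=3, y=5)
  R: turn right, now facing South
  F1: move forward 0/1 (blocked), now at (x=3, y=5)
  L: turn left, now facing East
  F4: move forward 1/4 (blocked), now at (x=4, y=5)
  R: turn right, now facing South
  F4: move forward 4, now at (x=4, y=9)
  L: turn left, now facing East
  R: turn right, now facing South
  F2: move forward 1/2 (blocked), now at (x=4, y=10)
Final: (x=4, y=10), facing South

Answer: Final position: (x=4, y=10), facing South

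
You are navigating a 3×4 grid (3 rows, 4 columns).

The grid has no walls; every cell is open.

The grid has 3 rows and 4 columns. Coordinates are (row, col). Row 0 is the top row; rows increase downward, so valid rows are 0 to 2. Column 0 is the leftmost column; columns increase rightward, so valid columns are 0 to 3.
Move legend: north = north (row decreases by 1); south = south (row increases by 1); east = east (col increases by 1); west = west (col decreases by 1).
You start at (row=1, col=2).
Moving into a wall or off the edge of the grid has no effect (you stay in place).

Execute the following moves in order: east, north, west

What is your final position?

Answer: Final position: (row=0, col=2)

Derivation:
Start: (row=1, col=2)
  east (east): (row=1, col=2) -> (row=1, col=3)
  north (north): (row=1, col=3) -> (row=0, col=3)
  west (west): (row=0, col=3) -> (row=0, col=2)
Final: (row=0, col=2)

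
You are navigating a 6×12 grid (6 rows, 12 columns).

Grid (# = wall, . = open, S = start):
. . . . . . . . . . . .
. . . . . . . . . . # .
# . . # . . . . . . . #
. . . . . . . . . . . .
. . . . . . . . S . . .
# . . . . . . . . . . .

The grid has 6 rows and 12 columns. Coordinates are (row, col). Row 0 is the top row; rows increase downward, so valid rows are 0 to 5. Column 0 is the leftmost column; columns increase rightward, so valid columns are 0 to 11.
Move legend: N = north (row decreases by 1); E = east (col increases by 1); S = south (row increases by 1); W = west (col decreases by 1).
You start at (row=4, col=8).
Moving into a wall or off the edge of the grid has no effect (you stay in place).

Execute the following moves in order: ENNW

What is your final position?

Start: (row=4, col=8)
  E (east): (row=4, col=8) -> (row=4, col=9)
  N (north): (row=4, col=9) -> (row=3, col=9)
  N (north): (row=3, col=9) -> (row=2, col=9)
  W (west): (row=2, col=9) -> (row=2, col=8)
Final: (row=2, col=8)

Answer: Final position: (row=2, col=8)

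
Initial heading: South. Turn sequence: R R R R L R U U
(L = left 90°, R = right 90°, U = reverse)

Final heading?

Answer: Final heading: South

Derivation:
Start: South
  R (right (90° clockwise)) -> West
  R (right (90° clockwise)) -> North
  R (right (90° clockwise)) -> East
  R (right (90° clockwise)) -> South
  L (left (90° counter-clockwise)) -> East
  R (right (90° clockwise)) -> South
  U (U-turn (180°)) -> North
  U (U-turn (180°)) -> South
Final: South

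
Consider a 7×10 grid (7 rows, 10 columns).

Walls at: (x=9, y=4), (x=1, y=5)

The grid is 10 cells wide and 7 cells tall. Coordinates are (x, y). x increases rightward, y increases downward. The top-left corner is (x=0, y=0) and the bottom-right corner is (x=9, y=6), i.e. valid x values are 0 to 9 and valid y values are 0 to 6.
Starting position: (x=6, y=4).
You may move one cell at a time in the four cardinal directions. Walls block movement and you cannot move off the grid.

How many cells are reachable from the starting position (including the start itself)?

BFS flood-fill from (x=6, y=4):
  Distance 0: (x=6, y=4)
  Distance 1: (x=6, y=3), (x=5, y=4), (x=7, y=4), (x=6, y=5)
  Distance 2: (x=6, y=2), (x=5, y=3), (x=7, y=3), (x=4, y=4), (x=8, y=4), (x=5, y=5), (x=7, y=5), (x=6, y=6)
  Distance 3: (x=6, y=1), (x=5, y=2), (x=7, y=2), (x=4, y=3), (x=8, y=3), (x=3, y=4), (x=4, y=5), (x=8, y=5), (x=5, y=6), (x=7, y=6)
  Distance 4: (x=6, y=0), (x=5, y=1), (x=7, y=1), (x=4, y=2), (x=8, y=2), (x=3, y=3), (x=9, y=3), (x=2, y=4), (x=3, y=5), (x=9, y=5), (x=4, y=6), (x=8, y=6)
  Distance 5: (x=5, y=0), (x=7, y=0), (x=4, y=1), (x=8, y=1), (x=3, y=2), (x=9, y=2), (x=2, y=3), (x=1, y=4), (x=2, y=5), (x=3, y=6), (x=9, y=6)
  Distance 6: (x=4, y=0), (x=8, y=0), (x=3, y=1), (x=9, y=1), (x=2, y=2), (x=1, y=3), (x=0, y=4), (x=2, y=6)
  Distance 7: (x=3, y=0), (x=9, y=0), (x=2, y=1), (x=1, y=2), (x=0, y=3), (x=0, y=5), (x=1, y=6)
  Distance 8: (x=2, y=0), (x=1, y=1), (x=0, y=2), (x=0, y=6)
  Distance 9: (x=1, y=0), (x=0, y=1)
  Distance 10: (x=0, y=0)
Total reachable: 68 (grid has 68 open cells total)

Answer: Reachable cells: 68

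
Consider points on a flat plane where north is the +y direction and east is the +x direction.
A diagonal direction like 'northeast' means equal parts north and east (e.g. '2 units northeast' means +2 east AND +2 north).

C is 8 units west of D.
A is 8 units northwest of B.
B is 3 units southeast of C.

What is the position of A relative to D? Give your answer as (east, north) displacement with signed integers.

Answer: A is at (east=-13, north=5) relative to D.

Derivation:
Place D at the origin (east=0, north=0).
  C is 8 units west of D: delta (east=-8, north=+0); C at (east=-8, north=0).
  B is 3 units southeast of C: delta (east=+3, north=-3); B at (east=-5, north=-3).
  A is 8 units northwest of B: delta (east=-8, north=+8); A at (east=-13, north=5).
Therefore A relative to D: (east=-13, north=5).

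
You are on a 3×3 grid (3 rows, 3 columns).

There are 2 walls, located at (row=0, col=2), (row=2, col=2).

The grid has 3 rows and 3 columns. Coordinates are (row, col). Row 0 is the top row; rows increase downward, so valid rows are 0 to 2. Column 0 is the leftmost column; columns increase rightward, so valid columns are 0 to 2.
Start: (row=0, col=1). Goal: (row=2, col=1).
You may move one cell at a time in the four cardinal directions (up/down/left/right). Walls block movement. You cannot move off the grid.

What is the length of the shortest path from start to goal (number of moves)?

Answer: Shortest path length: 2

Derivation:
BFS from (row=0, col=1) until reaching (row=2, col=1):
  Distance 0: (row=0, col=1)
  Distance 1: (row=0, col=0), (row=1, col=1)
  Distance 2: (row=1, col=0), (row=1, col=2), (row=2, col=1)  <- goal reached here
One shortest path (2 moves): (row=0, col=1) -> (row=1, col=1) -> (row=2, col=1)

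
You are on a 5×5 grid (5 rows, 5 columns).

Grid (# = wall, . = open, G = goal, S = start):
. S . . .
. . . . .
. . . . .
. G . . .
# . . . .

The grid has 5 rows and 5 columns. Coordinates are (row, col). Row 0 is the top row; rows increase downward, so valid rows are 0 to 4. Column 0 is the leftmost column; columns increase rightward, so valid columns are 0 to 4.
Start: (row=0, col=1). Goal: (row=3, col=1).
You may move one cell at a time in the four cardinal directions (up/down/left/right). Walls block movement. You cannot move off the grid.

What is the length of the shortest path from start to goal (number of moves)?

Answer: Shortest path length: 3

Derivation:
BFS from (row=0, col=1) until reaching (row=3, col=1):
  Distance 0: (row=0, col=1)
  Distance 1: (row=0, col=0), (row=0, col=2), (row=1, col=1)
  Distance 2: (row=0, col=3), (row=1, col=0), (row=1, col=2), (row=2, col=1)
  Distance 3: (row=0, col=4), (row=1, col=3), (row=2, col=0), (row=2, col=2), (row=3, col=1)  <- goal reached here
One shortest path (3 moves): (row=0, col=1) -> (row=1, col=1) -> (row=2, col=1) -> (row=3, col=1)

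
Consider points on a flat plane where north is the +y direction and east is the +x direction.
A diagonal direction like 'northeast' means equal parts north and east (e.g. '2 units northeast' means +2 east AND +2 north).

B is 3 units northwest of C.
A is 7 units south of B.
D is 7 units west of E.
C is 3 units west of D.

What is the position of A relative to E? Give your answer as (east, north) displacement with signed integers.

Place E at the origin (east=0, north=0).
  D is 7 units west of E: delta (east=-7, north=+0); D at (east=-7, north=0).
  C is 3 units west of D: delta (east=-3, north=+0); C at (east=-10, north=0).
  B is 3 units northwest of C: delta (east=-3, north=+3); B at (east=-13, north=3).
  A is 7 units south of B: delta (east=+0, north=-7); A at (east=-13, north=-4).
Therefore A relative to E: (east=-13, north=-4).

Answer: A is at (east=-13, north=-4) relative to E.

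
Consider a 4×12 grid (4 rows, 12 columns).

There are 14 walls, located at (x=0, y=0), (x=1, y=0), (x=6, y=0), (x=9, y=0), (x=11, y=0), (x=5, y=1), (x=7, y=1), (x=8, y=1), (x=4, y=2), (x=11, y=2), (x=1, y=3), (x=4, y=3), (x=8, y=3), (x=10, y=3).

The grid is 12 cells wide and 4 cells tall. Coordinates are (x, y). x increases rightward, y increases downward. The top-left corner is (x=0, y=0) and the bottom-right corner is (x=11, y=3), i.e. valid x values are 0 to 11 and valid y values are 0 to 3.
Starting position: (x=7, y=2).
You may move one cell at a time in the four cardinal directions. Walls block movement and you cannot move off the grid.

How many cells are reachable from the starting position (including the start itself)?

BFS flood-fill from (x=7, y=2):
  Distance 0: (x=7, y=2)
  Distance 1: (x=6, y=2), (x=8, y=2), (x=7, y=3)
  Distance 2: (x=6, y=1), (x=5, y=2), (x=9, y=2), (x=6, y=3)
  Distance 3: (x=9, y=1), (x=10, y=2), (x=5, y=3), (x=9, y=3)
  Distance 4: (x=10, y=1)
  Distance 5: (x=10, y=0), (x=11, y=1)
Total reachable: 15 (grid has 34 open cells total)

Answer: Reachable cells: 15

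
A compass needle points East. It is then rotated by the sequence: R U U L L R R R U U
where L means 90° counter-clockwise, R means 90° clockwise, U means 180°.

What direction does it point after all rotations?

Start: East
  R (right (90° clockwise)) -> South
  U (U-turn (180°)) -> North
  U (U-turn (180°)) -> South
  L (left (90° counter-clockwise)) -> East
  L (left (90° counter-clockwise)) -> North
  R (right (90° clockwise)) -> East
  R (right (90° clockwise)) -> South
  R (right (90° clockwise)) -> West
  U (U-turn (180°)) -> East
  U (U-turn (180°)) -> West
Final: West

Answer: Final heading: West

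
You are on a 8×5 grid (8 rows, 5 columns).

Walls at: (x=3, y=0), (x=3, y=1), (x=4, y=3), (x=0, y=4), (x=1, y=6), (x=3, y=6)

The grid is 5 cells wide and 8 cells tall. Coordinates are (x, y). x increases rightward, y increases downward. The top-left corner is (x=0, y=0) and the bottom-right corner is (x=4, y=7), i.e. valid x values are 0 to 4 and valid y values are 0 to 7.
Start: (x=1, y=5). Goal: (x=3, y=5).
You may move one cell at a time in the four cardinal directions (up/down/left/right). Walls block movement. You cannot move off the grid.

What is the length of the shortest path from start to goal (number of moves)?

BFS from (x=1, y=5) until reaching (x=3, y=5):
  Distance 0: (x=1, y=5)
  Distance 1: (x=1, y=4), (x=0, y=5), (x=2, y=5)
  Distance 2: (x=1, y=3), (x=2, y=4), (x=3, y=5), (x=0, y=6), (x=2, y=6)  <- goal reached here
One shortest path (2 moves): (x=1, y=5) -> (x=2, y=5) -> (x=3, y=5)

Answer: Shortest path length: 2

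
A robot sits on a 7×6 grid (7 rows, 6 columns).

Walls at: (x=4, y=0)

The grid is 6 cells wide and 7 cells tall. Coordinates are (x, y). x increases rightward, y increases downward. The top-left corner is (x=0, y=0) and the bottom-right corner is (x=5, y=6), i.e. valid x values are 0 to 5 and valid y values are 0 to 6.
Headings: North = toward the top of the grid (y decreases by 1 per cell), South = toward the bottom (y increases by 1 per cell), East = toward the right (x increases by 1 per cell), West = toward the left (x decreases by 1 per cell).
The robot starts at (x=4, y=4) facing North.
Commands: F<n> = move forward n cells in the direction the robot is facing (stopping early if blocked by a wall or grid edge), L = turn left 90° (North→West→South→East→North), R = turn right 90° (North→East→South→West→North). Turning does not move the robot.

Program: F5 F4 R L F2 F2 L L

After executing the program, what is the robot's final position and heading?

Start: (x=4, y=4), facing North
  F5: move forward 3/5 (blocked), now at (x=4, y=1)
  F4: move forward 0/4 (blocked), now at (x=4, y=1)
  R: turn right, now facing East
  L: turn left, now facing North
  F2: move forward 0/2 (blocked), now at (x=4, y=1)
  F2: move forward 0/2 (blocked), now at (x=4, y=1)
  L: turn left, now facing West
  L: turn left, now facing South
Final: (x=4, y=1), facing South

Answer: Final position: (x=4, y=1), facing South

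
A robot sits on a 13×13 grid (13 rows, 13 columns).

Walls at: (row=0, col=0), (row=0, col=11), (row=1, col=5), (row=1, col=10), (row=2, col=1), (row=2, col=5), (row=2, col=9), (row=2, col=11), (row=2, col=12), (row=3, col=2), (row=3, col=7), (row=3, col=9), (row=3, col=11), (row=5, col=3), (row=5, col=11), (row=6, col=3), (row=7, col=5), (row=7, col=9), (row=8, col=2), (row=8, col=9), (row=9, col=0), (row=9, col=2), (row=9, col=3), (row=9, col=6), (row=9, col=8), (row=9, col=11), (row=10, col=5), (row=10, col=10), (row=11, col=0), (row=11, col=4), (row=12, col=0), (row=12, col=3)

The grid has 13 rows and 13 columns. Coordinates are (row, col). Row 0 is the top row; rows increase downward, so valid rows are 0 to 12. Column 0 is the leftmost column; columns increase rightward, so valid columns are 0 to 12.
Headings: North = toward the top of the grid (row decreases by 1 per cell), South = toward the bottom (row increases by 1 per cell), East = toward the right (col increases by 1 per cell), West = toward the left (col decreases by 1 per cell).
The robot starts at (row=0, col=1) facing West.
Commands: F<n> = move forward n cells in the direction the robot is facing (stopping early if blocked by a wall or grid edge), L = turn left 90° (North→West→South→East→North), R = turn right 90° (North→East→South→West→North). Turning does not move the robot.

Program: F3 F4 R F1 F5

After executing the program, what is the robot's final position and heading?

Answer: Final position: (row=0, col=1), facing North

Derivation:
Start: (row=0, col=1), facing West
  F3: move forward 0/3 (blocked), now at (row=0, col=1)
  F4: move forward 0/4 (blocked), now at (row=0, col=1)
  R: turn right, now facing North
  F1: move forward 0/1 (blocked), now at (row=0, col=1)
  F5: move forward 0/5 (blocked), now at (row=0, col=1)
Final: (row=0, col=1), facing North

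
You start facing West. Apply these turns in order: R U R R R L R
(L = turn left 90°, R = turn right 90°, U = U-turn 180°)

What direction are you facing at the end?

Start: West
  R (right (90° clockwise)) -> North
  U (U-turn (180°)) -> South
  R (right (90° clockwise)) -> West
  R (right (90° clockwise)) -> North
  R (right (90° clockwise)) -> East
  L (left (90° counter-clockwise)) -> North
  R (right (90° clockwise)) -> East
Final: East

Answer: Final heading: East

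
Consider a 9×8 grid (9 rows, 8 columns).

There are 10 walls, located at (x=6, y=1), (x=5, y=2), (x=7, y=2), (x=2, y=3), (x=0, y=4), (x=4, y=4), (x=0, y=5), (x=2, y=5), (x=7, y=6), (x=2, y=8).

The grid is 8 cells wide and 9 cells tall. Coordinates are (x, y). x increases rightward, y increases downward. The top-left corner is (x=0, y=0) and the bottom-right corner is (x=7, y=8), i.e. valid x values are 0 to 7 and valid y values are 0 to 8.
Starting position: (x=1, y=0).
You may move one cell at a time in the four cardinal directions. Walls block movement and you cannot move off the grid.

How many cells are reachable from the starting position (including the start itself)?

Answer: Reachable cells: 62

Derivation:
BFS flood-fill from (x=1, y=0):
  Distance 0: (x=1, y=0)
  Distance 1: (x=0, y=0), (x=2, y=0), (x=1, y=1)
  Distance 2: (x=3, y=0), (x=0, y=1), (x=2, y=1), (x=1, y=2)
  Distance 3: (x=4, y=0), (x=3, y=1), (x=0, y=2), (x=2, y=2), (x=1, y=3)
  Distance 4: (x=5, y=0), (x=4, y=1), (x=3, y=2), (x=0, y=3), (x=1, y=4)
  Distance 5: (x=6, y=0), (x=5, y=1), (x=4, y=2), (x=3, y=3), (x=2, y=4), (x=1, y=5)
  Distance 6: (x=7, y=0), (x=4, y=3), (x=3, y=4), (x=1, y=6)
  Distance 7: (x=7, y=1), (x=5, y=3), (x=3, y=5), (x=0, y=6), (x=2, y=6), (x=1, y=7)
  Distance 8: (x=6, y=3), (x=5, y=4), (x=4, y=5), (x=3, y=6), (x=0, y=7), (x=2, y=7), (x=1, y=8)
  Distance 9: (x=6, y=2), (x=7, y=3), (x=6, y=4), (x=5, y=5), (x=4, y=6), (x=3, y=7), (x=0, y=8)
  Distance 10: (x=7, y=4), (x=6, y=5), (x=5, y=6), (x=4, y=7), (x=3, y=8)
  Distance 11: (x=7, y=5), (x=6, y=6), (x=5, y=7), (x=4, y=8)
  Distance 12: (x=6, y=7), (x=5, y=8)
  Distance 13: (x=7, y=7), (x=6, y=8)
  Distance 14: (x=7, y=8)
Total reachable: 62 (grid has 62 open cells total)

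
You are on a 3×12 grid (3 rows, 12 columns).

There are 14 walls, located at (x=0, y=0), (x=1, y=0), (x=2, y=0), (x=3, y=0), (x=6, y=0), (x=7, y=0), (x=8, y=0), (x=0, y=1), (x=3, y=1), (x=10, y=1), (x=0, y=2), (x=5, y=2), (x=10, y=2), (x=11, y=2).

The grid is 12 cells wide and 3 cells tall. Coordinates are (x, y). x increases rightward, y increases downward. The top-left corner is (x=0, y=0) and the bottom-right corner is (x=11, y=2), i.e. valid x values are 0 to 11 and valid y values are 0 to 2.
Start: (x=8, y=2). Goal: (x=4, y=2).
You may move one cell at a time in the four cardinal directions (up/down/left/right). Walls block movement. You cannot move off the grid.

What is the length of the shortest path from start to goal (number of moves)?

Answer: Shortest path length: 6

Derivation:
BFS from (x=8, y=2) until reaching (x=4, y=2):
  Distance 0: (x=8, y=2)
  Distance 1: (x=8, y=1), (x=7, y=2), (x=9, y=2)
  Distance 2: (x=7, y=1), (x=9, y=1), (x=6, y=2)
  Distance 3: (x=9, y=0), (x=6, y=1)
  Distance 4: (x=10, y=0), (x=5, y=1)
  Distance 5: (x=5, y=0), (x=11, y=0), (x=4, y=1)
  Distance 6: (x=4, y=0), (x=11, y=1), (x=4, y=2)  <- goal reached here
One shortest path (6 moves): (x=8, y=2) -> (x=7, y=2) -> (x=6, y=2) -> (x=6, y=1) -> (x=5, y=1) -> (x=4, y=1) -> (x=4, y=2)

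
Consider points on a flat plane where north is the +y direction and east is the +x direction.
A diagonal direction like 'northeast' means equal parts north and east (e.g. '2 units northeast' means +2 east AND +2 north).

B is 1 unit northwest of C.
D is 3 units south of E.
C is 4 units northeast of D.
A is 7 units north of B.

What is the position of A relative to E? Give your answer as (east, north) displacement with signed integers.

Answer: A is at (east=3, north=9) relative to E.

Derivation:
Place E at the origin (east=0, north=0).
  D is 3 units south of E: delta (east=+0, north=-3); D at (east=0, north=-3).
  C is 4 units northeast of D: delta (east=+4, north=+4); C at (east=4, north=1).
  B is 1 unit northwest of C: delta (east=-1, north=+1); B at (east=3, north=2).
  A is 7 units north of B: delta (east=+0, north=+7); A at (east=3, north=9).
Therefore A relative to E: (east=3, north=9).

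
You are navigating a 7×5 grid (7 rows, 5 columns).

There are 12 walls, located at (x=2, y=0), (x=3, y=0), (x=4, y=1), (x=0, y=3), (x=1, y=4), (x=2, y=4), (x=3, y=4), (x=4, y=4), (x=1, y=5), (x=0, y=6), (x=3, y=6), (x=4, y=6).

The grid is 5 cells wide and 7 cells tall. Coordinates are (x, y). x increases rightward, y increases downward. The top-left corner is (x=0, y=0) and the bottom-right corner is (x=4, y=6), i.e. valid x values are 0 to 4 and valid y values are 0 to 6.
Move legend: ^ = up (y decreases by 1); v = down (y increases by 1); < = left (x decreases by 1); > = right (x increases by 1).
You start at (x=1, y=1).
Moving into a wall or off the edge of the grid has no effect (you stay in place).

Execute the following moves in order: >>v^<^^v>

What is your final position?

Start: (x=1, y=1)
  > (right): (x=1, y=1) -> (x=2, y=1)
  > (right): (x=2, y=1) -> (x=3, y=1)
  v (down): (x=3, y=1) -> (x=3, y=2)
  ^ (up): (x=3, y=2) -> (x=3, y=1)
  < (left): (x=3, y=1) -> (x=2, y=1)
  ^ (up): blocked, stay at (x=2, y=1)
  ^ (up): blocked, stay at (x=2, y=1)
  v (down): (x=2, y=1) -> (x=2, y=2)
  > (right): (x=2, y=2) -> (x=3, y=2)
Final: (x=3, y=2)

Answer: Final position: (x=3, y=2)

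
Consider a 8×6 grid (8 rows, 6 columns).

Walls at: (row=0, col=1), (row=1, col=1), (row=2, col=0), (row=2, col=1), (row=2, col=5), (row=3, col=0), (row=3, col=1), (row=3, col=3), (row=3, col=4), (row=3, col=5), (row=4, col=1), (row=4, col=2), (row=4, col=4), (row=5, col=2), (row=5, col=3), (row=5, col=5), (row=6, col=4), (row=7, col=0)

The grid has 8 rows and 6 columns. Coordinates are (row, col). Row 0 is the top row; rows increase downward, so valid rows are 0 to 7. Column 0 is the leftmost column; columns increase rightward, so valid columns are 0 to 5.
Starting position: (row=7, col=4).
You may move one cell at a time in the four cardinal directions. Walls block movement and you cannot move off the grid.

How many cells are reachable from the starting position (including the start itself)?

BFS flood-fill from (row=7, col=4):
  Distance 0: (row=7, col=4)
  Distance 1: (row=7, col=3), (row=7, col=5)
  Distance 2: (row=6, col=3), (row=6, col=5), (row=7, col=2)
  Distance 3: (row=6, col=2), (row=7, col=1)
  Distance 4: (row=6, col=1)
  Distance 5: (row=5, col=1), (row=6, col=0)
  Distance 6: (row=5, col=0)
  Distance 7: (row=4, col=0)
Total reachable: 13 (grid has 30 open cells total)

Answer: Reachable cells: 13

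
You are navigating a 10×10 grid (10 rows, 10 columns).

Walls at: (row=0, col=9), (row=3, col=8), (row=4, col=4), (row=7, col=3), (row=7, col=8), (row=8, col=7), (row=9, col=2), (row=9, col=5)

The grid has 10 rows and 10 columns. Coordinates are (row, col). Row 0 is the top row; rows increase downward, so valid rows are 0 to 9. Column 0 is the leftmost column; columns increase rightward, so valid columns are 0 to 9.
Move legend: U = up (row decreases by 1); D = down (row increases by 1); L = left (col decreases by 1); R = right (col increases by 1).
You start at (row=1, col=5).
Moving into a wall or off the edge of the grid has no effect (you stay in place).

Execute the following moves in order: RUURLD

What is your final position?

Start: (row=1, col=5)
  R (right): (row=1, col=5) -> (row=1, col=6)
  U (up): (row=1, col=6) -> (row=0, col=6)
  U (up): blocked, stay at (row=0, col=6)
  R (right): (row=0, col=6) -> (row=0, col=7)
  L (left): (row=0, col=7) -> (row=0, col=6)
  D (down): (row=0, col=6) -> (row=1, col=6)
Final: (row=1, col=6)

Answer: Final position: (row=1, col=6)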